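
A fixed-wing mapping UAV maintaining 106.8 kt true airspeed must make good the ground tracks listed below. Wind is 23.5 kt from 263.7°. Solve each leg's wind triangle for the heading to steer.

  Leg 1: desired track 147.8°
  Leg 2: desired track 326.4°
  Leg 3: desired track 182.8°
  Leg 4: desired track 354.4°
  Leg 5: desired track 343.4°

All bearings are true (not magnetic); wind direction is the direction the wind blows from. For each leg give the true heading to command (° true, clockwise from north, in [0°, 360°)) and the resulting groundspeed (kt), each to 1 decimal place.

Leg 1: heading=159.2°, groundspeed=115.0 kt
Leg 2: heading=315.1°, groundspeed=94.0 kt
Leg 3: heading=195.3°, groundspeed=100.5 kt
Leg 4: heading=341.7°, groundspeed=104.5 kt
Leg 5: heading=330.9°, groundspeed=100.1 kt

Leg 1: desired track 147.8°; wind correction +11.4° → command heading 159.2°, groundspeed 115.0 kt
Leg 2: desired track 326.4°; wind correction -11.3° → command heading 315.1°, groundspeed 94.0 kt
Leg 3: desired track 182.8°; wind correction +12.5° → command heading 195.3°, groundspeed 100.5 kt
Leg 4: desired track 354.4°; wind correction -12.7° → command heading 341.7°, groundspeed 104.5 kt
Leg 5: desired track 343.4°; wind correction -12.5° → command heading 330.9°, groundspeed 100.1 kt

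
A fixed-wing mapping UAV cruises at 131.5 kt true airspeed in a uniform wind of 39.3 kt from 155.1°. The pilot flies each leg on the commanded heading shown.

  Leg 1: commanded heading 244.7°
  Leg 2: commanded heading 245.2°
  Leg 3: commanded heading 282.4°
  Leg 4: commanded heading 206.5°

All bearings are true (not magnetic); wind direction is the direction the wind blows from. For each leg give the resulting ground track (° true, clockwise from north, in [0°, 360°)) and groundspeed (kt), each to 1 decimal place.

Leg 1: heading 244.7°; drift +16.7° → track 261.4°, groundspeed 137.0 kt
Leg 2: heading 245.2°; drift +16.6° → track 261.8°, groundspeed 137.3 kt
Leg 3: heading 282.4°; drift +11.4° → track 293.8°, groundspeed 158.4 kt
Leg 4: heading 206.5°; drift +16.0° → track 222.5°, groundspeed 111.3 kt

Leg 1: track=261.4°, groundspeed=137.0 kt
Leg 2: track=261.8°, groundspeed=137.3 kt
Leg 3: track=293.8°, groundspeed=158.4 kt
Leg 4: track=222.5°, groundspeed=111.3 kt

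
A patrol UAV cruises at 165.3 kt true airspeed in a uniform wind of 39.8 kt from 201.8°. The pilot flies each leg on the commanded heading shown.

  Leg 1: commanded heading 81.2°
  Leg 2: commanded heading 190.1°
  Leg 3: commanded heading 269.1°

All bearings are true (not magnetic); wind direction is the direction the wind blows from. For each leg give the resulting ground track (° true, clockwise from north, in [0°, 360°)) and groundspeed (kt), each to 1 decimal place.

Leg 1: heading 81.2°; drift -10.5° → track 70.7°, groundspeed 188.7 kt
Leg 2: heading 190.1°; drift -3.7° → track 186.4°, groundspeed 126.6 kt
Leg 3: heading 269.1°; drift +13.8° → track 282.9°, groundspeed 154.4 kt

Leg 1: track=70.7°, groundspeed=188.7 kt
Leg 2: track=186.4°, groundspeed=126.6 kt
Leg 3: track=282.9°, groundspeed=154.4 kt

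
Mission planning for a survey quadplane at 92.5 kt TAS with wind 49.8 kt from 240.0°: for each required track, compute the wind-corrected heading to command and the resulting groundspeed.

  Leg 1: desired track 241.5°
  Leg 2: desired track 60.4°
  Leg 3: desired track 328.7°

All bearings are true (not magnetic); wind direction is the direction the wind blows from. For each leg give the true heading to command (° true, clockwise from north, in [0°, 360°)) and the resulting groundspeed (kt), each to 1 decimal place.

Leg 1: heading=240.7°, groundspeed=42.7 kt
Leg 2: heading=60.6°, groundspeed=142.3 kt
Leg 3: heading=296.1°, groundspeed=76.8 kt

Leg 1: desired track 241.5°; wind correction -0.8° → command heading 240.7°, groundspeed 42.7 kt
Leg 2: desired track 60.4°; wind correction +0.2° → command heading 60.6°, groundspeed 142.3 kt
Leg 3: desired track 328.7°; wind correction -32.6° → command heading 296.1°, groundspeed 76.8 kt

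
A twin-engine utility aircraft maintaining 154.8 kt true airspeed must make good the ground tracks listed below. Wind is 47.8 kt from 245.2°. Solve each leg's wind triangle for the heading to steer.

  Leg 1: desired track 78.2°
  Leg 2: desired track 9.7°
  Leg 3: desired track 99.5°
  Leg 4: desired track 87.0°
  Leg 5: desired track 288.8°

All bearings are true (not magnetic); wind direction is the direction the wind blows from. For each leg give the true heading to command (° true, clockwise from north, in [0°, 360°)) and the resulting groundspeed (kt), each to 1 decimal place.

Leg 1: desired track 78.2°; wind correction +4.0° → command heading 82.2°, groundspeed 201.0 kt
Leg 2: desired track 9.7°; wind correction -14.7° → command heading 355.0°, groundspeed 176.8 kt
Leg 3: desired track 99.5°; wind correction +10.0° → command heading 109.5°, groundspeed 191.9 kt
Leg 4: desired track 87.0°; wind correction +6.6° → command heading 93.6°, groundspeed 198.2 kt
Leg 5: desired track 288.8°; wind correction -12.3° → command heading 276.5°, groundspeed 116.6 kt

Leg 1: heading=82.2°, groundspeed=201.0 kt
Leg 2: heading=355.0°, groundspeed=176.8 kt
Leg 3: heading=109.5°, groundspeed=191.9 kt
Leg 4: heading=93.6°, groundspeed=198.2 kt
Leg 5: heading=276.5°, groundspeed=116.6 kt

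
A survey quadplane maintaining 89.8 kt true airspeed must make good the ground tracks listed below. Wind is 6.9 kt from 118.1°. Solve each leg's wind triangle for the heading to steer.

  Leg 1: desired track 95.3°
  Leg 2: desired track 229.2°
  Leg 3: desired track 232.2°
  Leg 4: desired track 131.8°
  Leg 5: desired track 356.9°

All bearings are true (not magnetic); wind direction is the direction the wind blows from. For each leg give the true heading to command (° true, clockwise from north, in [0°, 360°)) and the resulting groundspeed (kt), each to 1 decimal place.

Leg 1: heading=97.0°, groundspeed=83.4 kt
Leg 2: heading=225.1°, groundspeed=92.1 kt
Leg 3: heading=228.2°, groundspeed=92.4 kt
Leg 4: heading=130.8°, groundspeed=83.1 kt
Leg 5: heading=0.7°, groundspeed=93.2 kt

Leg 1: desired track 95.3°; wind correction +1.7° → command heading 97.0°, groundspeed 83.4 kt
Leg 2: desired track 229.2°; wind correction -4.1° → command heading 225.1°, groundspeed 92.1 kt
Leg 3: desired track 232.2°; wind correction -4.0° → command heading 228.2°, groundspeed 92.4 kt
Leg 4: desired track 131.8°; wind correction -1.0° → command heading 130.8°, groundspeed 83.1 kt
Leg 5: desired track 356.9°; wind correction +3.8° → command heading 0.7°, groundspeed 93.2 kt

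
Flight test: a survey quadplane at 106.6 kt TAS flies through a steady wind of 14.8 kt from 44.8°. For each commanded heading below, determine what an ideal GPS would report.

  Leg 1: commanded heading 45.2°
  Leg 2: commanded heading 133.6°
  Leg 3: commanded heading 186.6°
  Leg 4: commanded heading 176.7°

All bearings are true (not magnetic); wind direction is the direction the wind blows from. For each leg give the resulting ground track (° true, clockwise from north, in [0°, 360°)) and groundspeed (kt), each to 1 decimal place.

Leg 1: heading 45.2°; drift +0.1° → track 45.3°, groundspeed 91.8 kt
Leg 2: heading 133.6°; drift +7.9° → track 141.5°, groundspeed 107.3 kt
Leg 3: heading 186.6°; drift +4.4° → track 191.0°, groundspeed 118.6 kt
Leg 4: heading 176.7°; drift +5.4° → track 182.1°, groundspeed 117.0 kt

Leg 1: track=45.3°, groundspeed=91.8 kt
Leg 2: track=141.5°, groundspeed=107.3 kt
Leg 3: track=191.0°, groundspeed=118.6 kt
Leg 4: track=182.1°, groundspeed=117.0 kt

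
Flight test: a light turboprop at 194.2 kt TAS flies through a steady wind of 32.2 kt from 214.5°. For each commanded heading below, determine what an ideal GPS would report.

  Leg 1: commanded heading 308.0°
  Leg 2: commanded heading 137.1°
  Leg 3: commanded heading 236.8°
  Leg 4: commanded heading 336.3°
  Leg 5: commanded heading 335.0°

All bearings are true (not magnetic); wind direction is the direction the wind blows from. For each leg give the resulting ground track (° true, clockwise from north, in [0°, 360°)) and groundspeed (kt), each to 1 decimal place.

Leg 1: heading 308.0°; drift +9.3° → track 317.3°, groundspeed 198.8 kt
Leg 2: heading 137.1°; drift -9.5° → track 127.6°, groundspeed 189.8 kt
Leg 3: heading 236.8°; drift +4.3° → track 241.1°, groundspeed 164.9 kt
Leg 4: heading 336.3°; drift +7.4° → track 343.7°, groundspeed 212.9 kt
Leg 5: heading 335.0°; drift +7.5° → track 342.5°, groundspeed 212.4 kt

Leg 1: track=317.3°, groundspeed=198.8 kt
Leg 2: track=127.6°, groundspeed=189.8 kt
Leg 3: track=241.1°, groundspeed=164.9 kt
Leg 4: track=343.7°, groundspeed=212.9 kt
Leg 5: track=342.5°, groundspeed=212.4 kt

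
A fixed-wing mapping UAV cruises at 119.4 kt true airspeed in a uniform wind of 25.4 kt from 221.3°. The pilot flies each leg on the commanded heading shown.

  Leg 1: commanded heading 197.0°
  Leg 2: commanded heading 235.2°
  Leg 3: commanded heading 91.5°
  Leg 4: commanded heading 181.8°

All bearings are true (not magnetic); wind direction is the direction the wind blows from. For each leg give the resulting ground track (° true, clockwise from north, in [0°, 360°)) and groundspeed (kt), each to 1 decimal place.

Leg 1: heading 197.0°; drift -6.2° → track 190.8°, groundspeed 96.8 kt
Leg 2: heading 235.2°; drift +3.7° → track 238.9°, groundspeed 94.9 kt
Leg 3: heading 91.5°; drift -8.2° → track 83.3°, groundspeed 137.1 kt
Leg 4: heading 181.8°; drift -9.2° → track 172.6°, groundspeed 101.1 kt

Leg 1: track=190.8°, groundspeed=96.8 kt
Leg 2: track=238.9°, groundspeed=94.9 kt
Leg 3: track=83.3°, groundspeed=137.1 kt
Leg 4: track=172.6°, groundspeed=101.1 kt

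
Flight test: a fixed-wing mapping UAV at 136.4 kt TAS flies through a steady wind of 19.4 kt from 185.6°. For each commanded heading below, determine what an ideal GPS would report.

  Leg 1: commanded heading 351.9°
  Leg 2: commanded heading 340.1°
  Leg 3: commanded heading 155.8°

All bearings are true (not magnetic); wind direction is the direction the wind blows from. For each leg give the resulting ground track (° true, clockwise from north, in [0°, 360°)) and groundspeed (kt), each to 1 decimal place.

Leg 1: track=353.6°, groundspeed=155.3 kt
Leg 2: track=343.2°, groundspeed=154.1 kt
Leg 3: track=151.2°, groundspeed=120.0 kt

Leg 1: heading 351.9°; drift +1.7° → track 353.6°, groundspeed 155.3 kt
Leg 2: heading 340.1°; drift +3.1° → track 343.2°, groundspeed 154.1 kt
Leg 3: heading 155.8°; drift -4.6° → track 151.2°, groundspeed 120.0 kt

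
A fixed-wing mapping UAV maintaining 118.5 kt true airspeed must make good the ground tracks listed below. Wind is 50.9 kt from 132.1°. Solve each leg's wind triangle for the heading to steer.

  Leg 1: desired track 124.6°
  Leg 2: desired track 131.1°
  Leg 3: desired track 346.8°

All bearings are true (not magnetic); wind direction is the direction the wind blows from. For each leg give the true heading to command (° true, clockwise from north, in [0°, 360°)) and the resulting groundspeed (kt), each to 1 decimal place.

Leg 1: desired track 124.6°; wind correction +3.2° → command heading 127.8°, groundspeed 67.8 kt
Leg 2: desired track 131.1°; wind correction +0.4° → command heading 131.5°, groundspeed 67.6 kt
Leg 3: desired track 346.8°; wind correction +14.2° → command heading 1.0°, groundspeed 156.7 kt

Leg 1: heading=127.8°, groundspeed=67.8 kt
Leg 2: heading=131.5°, groundspeed=67.6 kt
Leg 3: heading=1.0°, groundspeed=156.7 kt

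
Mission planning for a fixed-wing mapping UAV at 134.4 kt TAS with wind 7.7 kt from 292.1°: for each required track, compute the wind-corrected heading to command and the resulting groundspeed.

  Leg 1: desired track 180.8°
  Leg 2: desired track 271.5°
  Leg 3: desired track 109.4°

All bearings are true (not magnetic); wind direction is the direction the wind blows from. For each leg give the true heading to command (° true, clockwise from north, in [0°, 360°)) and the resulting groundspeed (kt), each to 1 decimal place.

Leg 1: desired track 180.8°; wind correction +3.1° → command heading 183.9°, groundspeed 137.0 kt
Leg 2: desired track 271.5°; wind correction +1.2° → command heading 272.7°, groundspeed 127.2 kt
Leg 3: desired track 109.4°; wind correction -0.2° → command heading 109.2°, groundspeed 142.1 kt

Leg 1: heading=183.9°, groundspeed=137.0 kt
Leg 2: heading=272.7°, groundspeed=127.2 kt
Leg 3: heading=109.2°, groundspeed=142.1 kt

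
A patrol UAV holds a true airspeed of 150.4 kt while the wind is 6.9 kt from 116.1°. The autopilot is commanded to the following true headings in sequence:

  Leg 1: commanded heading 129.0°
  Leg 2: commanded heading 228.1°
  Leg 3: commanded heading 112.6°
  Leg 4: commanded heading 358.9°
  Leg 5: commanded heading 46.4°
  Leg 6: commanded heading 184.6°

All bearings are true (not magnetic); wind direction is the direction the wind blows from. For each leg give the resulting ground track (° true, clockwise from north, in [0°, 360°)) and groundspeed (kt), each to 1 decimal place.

Leg 1: heading 129.0°; drift +0.6° → track 129.6°, groundspeed 143.7 kt
Leg 2: heading 228.1°; drift +2.4° → track 230.5°, groundspeed 153.1 kt
Leg 3: heading 112.6°; drift -0.2° → track 112.4°, groundspeed 143.5 kt
Leg 4: heading 358.9°; drift -2.3° → track 356.6°, groundspeed 153.7 kt
Leg 5: heading 46.4°; drift -2.5° → track 43.9°, groundspeed 148.1 kt
Leg 6: heading 184.6°; drift +2.5° → track 187.1°, groundspeed 148.0 kt

Leg 1: track=129.6°, groundspeed=143.7 kt
Leg 2: track=230.5°, groundspeed=153.1 kt
Leg 3: track=112.4°, groundspeed=143.5 kt
Leg 4: track=356.6°, groundspeed=153.7 kt
Leg 5: track=43.9°, groundspeed=148.1 kt
Leg 6: track=187.1°, groundspeed=148.0 kt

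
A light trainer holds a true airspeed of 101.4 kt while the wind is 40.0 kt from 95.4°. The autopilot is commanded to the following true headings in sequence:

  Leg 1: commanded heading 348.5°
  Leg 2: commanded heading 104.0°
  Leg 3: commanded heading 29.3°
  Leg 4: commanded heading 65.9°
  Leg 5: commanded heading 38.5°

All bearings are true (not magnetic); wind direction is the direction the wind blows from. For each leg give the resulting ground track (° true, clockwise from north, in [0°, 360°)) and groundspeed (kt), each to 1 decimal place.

Leg 1: track=329.8°, groundspeed=119.3 kt
Leg 2: track=109.5°, groundspeed=62.1 kt
Leg 3: track=6.1°, groundspeed=92.7 kt
Leg 4: track=49.4°, groundspeed=69.4 kt
Leg 5: track=15.7°, groundspeed=86.3 kt

Leg 1: heading 348.5°; drift -18.7° → track 329.8°, groundspeed 119.3 kt
Leg 2: heading 104.0°; drift +5.5° → track 109.5°, groundspeed 62.1 kt
Leg 3: heading 29.3°; drift -23.2° → track 6.1°, groundspeed 92.7 kt
Leg 4: heading 65.9°; drift -16.5° → track 49.4°, groundspeed 69.4 kt
Leg 5: heading 38.5°; drift -22.8° → track 15.7°, groundspeed 86.3 kt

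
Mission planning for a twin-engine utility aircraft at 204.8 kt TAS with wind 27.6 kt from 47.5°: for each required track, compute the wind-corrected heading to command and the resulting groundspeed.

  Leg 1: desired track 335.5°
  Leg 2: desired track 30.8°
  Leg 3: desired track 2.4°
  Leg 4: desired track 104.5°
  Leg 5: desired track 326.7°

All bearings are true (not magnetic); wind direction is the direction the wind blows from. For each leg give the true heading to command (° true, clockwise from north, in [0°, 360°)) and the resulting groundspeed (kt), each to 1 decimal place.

Leg 1: heading=342.9°, groundspeed=194.6 kt
Leg 2: heading=33.0°, groundspeed=178.2 kt
Leg 3: heading=7.9°, groundspeed=184.4 kt
Leg 4: heading=98.0°, groundspeed=188.5 kt
Leg 5: heading=334.3°, groundspeed=198.6 kt

Leg 1: desired track 335.5°; wind correction +7.4° → command heading 342.9°, groundspeed 194.6 kt
Leg 2: desired track 30.8°; wind correction +2.2° → command heading 33.0°, groundspeed 178.2 kt
Leg 3: desired track 2.4°; wind correction +5.5° → command heading 7.9°, groundspeed 184.4 kt
Leg 4: desired track 104.5°; wind correction -6.5° → command heading 98.0°, groundspeed 188.5 kt
Leg 5: desired track 326.7°; wind correction +7.6° → command heading 334.3°, groundspeed 198.6 kt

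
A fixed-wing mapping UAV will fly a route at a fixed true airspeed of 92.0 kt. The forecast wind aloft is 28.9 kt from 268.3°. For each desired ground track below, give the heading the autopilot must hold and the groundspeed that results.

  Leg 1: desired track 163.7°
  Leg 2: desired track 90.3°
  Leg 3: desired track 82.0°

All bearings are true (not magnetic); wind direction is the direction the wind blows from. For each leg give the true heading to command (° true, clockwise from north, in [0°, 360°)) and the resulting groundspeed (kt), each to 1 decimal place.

Leg 1: desired track 163.7°; wind correction +17.7° → command heading 181.4°, groundspeed 94.9 kt
Leg 2: desired track 90.3°; wind correction +0.6° → command heading 90.9°, groundspeed 120.9 kt
Leg 3: desired track 82.0°; wind correction -2.0° → command heading 80.0°, groundspeed 120.7 kt

Leg 1: heading=181.4°, groundspeed=94.9 kt
Leg 2: heading=90.9°, groundspeed=120.9 kt
Leg 3: heading=80.0°, groundspeed=120.7 kt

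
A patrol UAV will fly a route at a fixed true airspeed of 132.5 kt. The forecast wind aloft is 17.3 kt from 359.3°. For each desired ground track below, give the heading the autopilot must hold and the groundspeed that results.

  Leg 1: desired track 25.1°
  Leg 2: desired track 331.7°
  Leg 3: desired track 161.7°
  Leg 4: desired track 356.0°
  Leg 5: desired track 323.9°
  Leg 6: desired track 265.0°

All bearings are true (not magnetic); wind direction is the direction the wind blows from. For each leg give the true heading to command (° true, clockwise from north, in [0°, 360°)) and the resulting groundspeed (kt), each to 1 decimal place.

Leg 1: heading=21.8°, groundspeed=116.7 kt
Leg 2: heading=335.2°, groundspeed=116.9 kt
Leg 3: heading=159.4°, groundspeed=148.9 kt
Leg 4: heading=356.4°, groundspeed=115.2 kt
Leg 5: heading=328.2°, groundspeed=118.0 kt
Leg 6: heading=272.5°, groundspeed=132.7 kt

Leg 1: desired track 25.1°; wind correction -3.3° → command heading 21.8°, groundspeed 116.7 kt
Leg 2: desired track 331.7°; wind correction +3.5° → command heading 335.2°, groundspeed 116.9 kt
Leg 3: desired track 161.7°; wind correction -2.3° → command heading 159.4°, groundspeed 148.9 kt
Leg 4: desired track 356.0°; wind correction +0.4° → command heading 356.4°, groundspeed 115.2 kt
Leg 5: desired track 323.9°; wind correction +4.3° → command heading 328.2°, groundspeed 118.0 kt
Leg 6: desired track 265.0°; wind correction +7.5° → command heading 272.5°, groundspeed 132.7 kt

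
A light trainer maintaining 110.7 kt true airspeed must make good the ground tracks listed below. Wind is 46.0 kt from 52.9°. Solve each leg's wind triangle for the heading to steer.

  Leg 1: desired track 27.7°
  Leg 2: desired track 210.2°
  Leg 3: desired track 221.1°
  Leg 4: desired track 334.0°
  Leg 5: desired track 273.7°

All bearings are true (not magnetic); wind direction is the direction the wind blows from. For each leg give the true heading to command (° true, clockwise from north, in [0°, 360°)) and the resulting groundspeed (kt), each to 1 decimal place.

Leg 1: heading=37.9°, groundspeed=67.3 kt
Leg 2: heading=201.0°, groundspeed=151.7 kt
Leg 3: heading=216.2°, groundspeed=155.3 kt
Leg 4: heading=358.1°, groundspeed=92.2 kt
Leg 5: heading=289.5°, groundspeed=141.4 kt

Leg 1: desired track 27.7°; wind correction +10.2° → command heading 37.9°, groundspeed 67.3 kt
Leg 2: desired track 210.2°; wind correction -9.2° → command heading 201.0°, groundspeed 151.7 kt
Leg 3: desired track 221.1°; wind correction -4.9° → command heading 216.2°, groundspeed 155.3 kt
Leg 4: desired track 334.0°; wind correction +24.1° → command heading 358.1°, groundspeed 92.2 kt
Leg 5: desired track 273.7°; wind correction +15.8° → command heading 289.5°, groundspeed 141.4 kt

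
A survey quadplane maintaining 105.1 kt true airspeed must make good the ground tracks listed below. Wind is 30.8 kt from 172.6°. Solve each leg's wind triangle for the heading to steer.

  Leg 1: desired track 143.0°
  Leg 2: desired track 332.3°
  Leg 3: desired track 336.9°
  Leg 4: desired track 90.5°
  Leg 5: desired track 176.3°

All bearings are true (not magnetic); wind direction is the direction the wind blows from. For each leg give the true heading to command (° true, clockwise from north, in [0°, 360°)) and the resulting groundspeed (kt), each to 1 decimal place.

Leg 1: heading=151.3°, groundspeed=77.2 kt
Leg 2: heading=326.5°, groundspeed=133.4 kt
Leg 3: heading=332.4°, groundspeed=134.4 kt
Leg 4: heading=107.4°, groundspeed=96.3 kt
Leg 5: heading=175.2°, groundspeed=74.3 kt

Leg 1: desired track 143.0°; wind correction +8.3° → command heading 151.3°, groundspeed 77.2 kt
Leg 2: desired track 332.3°; wind correction -5.8° → command heading 326.5°, groundspeed 133.4 kt
Leg 3: desired track 336.9°; wind correction -4.5° → command heading 332.4°, groundspeed 134.4 kt
Leg 4: desired track 90.5°; wind correction +16.9° → command heading 107.4°, groundspeed 96.3 kt
Leg 5: desired track 176.3°; wind correction -1.1° → command heading 175.2°, groundspeed 74.3 kt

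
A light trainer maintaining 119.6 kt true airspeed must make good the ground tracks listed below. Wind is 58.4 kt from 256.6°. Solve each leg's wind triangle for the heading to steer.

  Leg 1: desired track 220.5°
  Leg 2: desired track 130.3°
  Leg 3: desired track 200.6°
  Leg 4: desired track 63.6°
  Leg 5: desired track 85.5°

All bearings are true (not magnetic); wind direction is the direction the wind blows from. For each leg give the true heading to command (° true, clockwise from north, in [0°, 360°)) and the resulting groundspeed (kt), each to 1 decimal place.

Leg 1: desired track 220.5°; wind correction +16.7° → command heading 237.2°, groundspeed 67.4 kt
Leg 2: desired track 130.3°; wind correction +23.2° → command heading 153.5°, groundspeed 144.5 kt
Leg 3: desired track 200.6°; wind correction +23.9° → command heading 224.5°, groundspeed 76.7 kt
Leg 4: desired track 63.6°; wind correction -6.3° → command heading 57.3°, groundspeed 175.8 kt
Leg 5: desired track 85.5°; wind correction +4.3° → command heading 89.8°, groundspeed 177.0 kt

Leg 1: heading=237.2°, groundspeed=67.4 kt
Leg 2: heading=153.5°, groundspeed=144.5 kt
Leg 3: heading=224.5°, groundspeed=76.7 kt
Leg 4: heading=57.3°, groundspeed=175.8 kt
Leg 5: heading=89.8°, groundspeed=177.0 kt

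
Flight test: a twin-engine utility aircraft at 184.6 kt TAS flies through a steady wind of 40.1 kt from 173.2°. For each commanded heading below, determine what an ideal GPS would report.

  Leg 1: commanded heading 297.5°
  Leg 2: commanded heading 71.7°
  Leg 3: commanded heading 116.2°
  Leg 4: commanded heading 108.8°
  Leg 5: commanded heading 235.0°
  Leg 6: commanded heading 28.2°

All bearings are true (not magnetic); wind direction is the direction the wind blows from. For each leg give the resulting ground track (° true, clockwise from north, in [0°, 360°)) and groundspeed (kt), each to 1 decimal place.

Leg 1: heading 297.5°; drift +9.1° → track 306.6°, groundspeed 209.8 kt
Leg 2: heading 71.7°; drift -11.5° → track 60.2°, groundspeed 196.6 kt
Leg 3: heading 116.2°; drift -11.7° → track 104.5°, groundspeed 166.2 kt
Leg 4: heading 108.8°; drift -12.2° → track 96.6°, groundspeed 171.1 kt
Leg 5: heading 235.0°; drift +12.0° → track 247.0°, groundspeed 169.4 kt
Leg 6: heading 28.2°; drift -6.0° → track 22.2°, groundspeed 218.7 kt

Leg 1: track=306.6°, groundspeed=209.8 kt
Leg 2: track=60.2°, groundspeed=196.6 kt
Leg 3: track=104.5°, groundspeed=166.2 kt
Leg 4: track=96.6°, groundspeed=171.1 kt
Leg 5: track=247.0°, groundspeed=169.4 kt
Leg 6: track=22.2°, groundspeed=218.7 kt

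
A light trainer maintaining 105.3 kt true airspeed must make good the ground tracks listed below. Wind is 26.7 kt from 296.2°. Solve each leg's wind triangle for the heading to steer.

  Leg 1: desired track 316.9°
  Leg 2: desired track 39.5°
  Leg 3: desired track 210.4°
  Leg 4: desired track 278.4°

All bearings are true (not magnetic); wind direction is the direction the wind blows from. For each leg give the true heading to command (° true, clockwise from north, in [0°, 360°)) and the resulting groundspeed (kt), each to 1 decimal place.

Leg 1: heading=311.8°, groundspeed=79.9 kt
Leg 2: heading=25.2°, groundspeed=108.2 kt
Leg 3: heading=225.0°, groundspeed=99.9 kt
Leg 4: heading=282.8°, groundspeed=79.6 kt

Leg 1: desired track 316.9°; wind correction -5.1° → command heading 311.8°, groundspeed 79.9 kt
Leg 2: desired track 39.5°; wind correction -14.3° → command heading 25.2°, groundspeed 108.2 kt
Leg 3: desired track 210.4°; wind correction +14.6° → command heading 225.0°, groundspeed 99.9 kt
Leg 4: desired track 278.4°; wind correction +4.4° → command heading 282.8°, groundspeed 79.6 kt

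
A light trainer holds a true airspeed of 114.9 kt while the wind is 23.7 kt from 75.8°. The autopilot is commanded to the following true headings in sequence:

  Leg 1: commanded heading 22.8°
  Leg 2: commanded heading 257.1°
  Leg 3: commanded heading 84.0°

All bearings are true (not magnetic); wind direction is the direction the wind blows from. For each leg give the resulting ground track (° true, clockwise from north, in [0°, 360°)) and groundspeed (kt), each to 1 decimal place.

Leg 1: track=12.1°, groundspeed=102.4 kt
Leg 2: track=256.9°, groundspeed=138.6 kt
Leg 3: track=86.1°, groundspeed=91.5 kt

Leg 1: heading 22.8°; drift -10.7° → track 12.1°, groundspeed 102.4 kt
Leg 2: heading 257.1°; drift -0.2° → track 256.9°, groundspeed 138.6 kt
Leg 3: heading 84.0°; drift +2.1° → track 86.1°, groundspeed 91.5 kt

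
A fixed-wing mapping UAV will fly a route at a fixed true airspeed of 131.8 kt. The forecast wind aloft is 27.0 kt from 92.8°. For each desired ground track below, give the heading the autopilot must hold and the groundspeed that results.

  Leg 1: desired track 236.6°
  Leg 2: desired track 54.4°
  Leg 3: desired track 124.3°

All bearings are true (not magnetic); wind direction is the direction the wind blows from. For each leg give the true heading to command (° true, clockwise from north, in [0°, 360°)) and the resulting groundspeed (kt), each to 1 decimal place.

Leg 1: desired track 236.6°; wind correction -6.9° → command heading 229.7°, groundspeed 152.6 kt
Leg 2: desired track 54.4°; wind correction +7.3° → command heading 61.7°, groundspeed 109.6 kt
Leg 3: desired track 124.3°; wind correction -6.1° → command heading 118.2°, groundspeed 108.0 kt

Leg 1: heading=229.7°, groundspeed=152.6 kt
Leg 2: heading=61.7°, groundspeed=109.6 kt
Leg 3: heading=118.2°, groundspeed=108.0 kt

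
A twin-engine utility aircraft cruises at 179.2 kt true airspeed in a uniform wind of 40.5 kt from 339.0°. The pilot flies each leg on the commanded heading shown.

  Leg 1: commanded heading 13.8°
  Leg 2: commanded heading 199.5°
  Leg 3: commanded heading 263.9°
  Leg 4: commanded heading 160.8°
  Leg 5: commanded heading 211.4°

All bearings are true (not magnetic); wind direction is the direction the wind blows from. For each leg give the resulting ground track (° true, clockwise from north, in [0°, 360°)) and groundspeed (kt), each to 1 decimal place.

Leg 1: heading 13.8°; drift +9.0° → track 22.8°, groundspeed 147.8 kt
Leg 2: heading 199.5°; drift -7.1° → track 192.4°, groundspeed 211.6 kt
Leg 3: heading 263.9°; drift -13.1° → track 250.8°, groundspeed 173.3 kt
Leg 4: heading 160.8°; drift -0.3° → track 160.5°, groundspeed 219.7 kt
Leg 5: heading 211.4°; drift -8.9° → track 202.5°, groundspeed 206.4 kt

Leg 1: track=22.8°, groundspeed=147.8 kt
Leg 2: track=192.4°, groundspeed=211.6 kt
Leg 3: track=250.8°, groundspeed=173.3 kt
Leg 4: track=160.5°, groundspeed=219.7 kt
Leg 5: track=202.5°, groundspeed=206.4 kt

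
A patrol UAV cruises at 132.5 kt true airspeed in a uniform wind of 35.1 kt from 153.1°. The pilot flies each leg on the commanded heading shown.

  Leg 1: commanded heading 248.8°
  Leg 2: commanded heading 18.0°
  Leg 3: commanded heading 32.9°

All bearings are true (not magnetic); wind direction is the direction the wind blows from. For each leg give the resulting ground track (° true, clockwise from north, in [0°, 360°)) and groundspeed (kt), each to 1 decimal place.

Leg 1: track=263.2°, groundspeed=140.4 kt
Leg 2: track=9.1°, groundspeed=159.3 kt
Leg 3: track=21.5°, groundspeed=153.2 kt

Leg 1: heading 248.8°; drift +14.4° → track 263.2°, groundspeed 140.4 kt
Leg 2: heading 18.0°; drift -8.9° → track 9.1°, groundspeed 159.3 kt
Leg 3: heading 32.9°; drift -11.4° → track 21.5°, groundspeed 153.2 kt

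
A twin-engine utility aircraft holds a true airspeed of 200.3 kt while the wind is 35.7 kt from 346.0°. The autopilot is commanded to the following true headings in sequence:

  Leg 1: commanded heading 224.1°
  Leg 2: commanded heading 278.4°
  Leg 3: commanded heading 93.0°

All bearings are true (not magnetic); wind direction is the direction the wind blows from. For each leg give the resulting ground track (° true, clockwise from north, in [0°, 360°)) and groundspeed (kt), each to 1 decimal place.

Leg 1: heading 224.1°; drift -7.9° → track 216.2°, groundspeed 221.3 kt
Leg 2: heading 278.4°; drift -10.0° → track 268.4°, groundspeed 189.6 kt
Leg 3: heading 93.0°; drift +9.2° → track 102.2°, groundspeed 213.5 kt

Leg 1: track=216.2°, groundspeed=221.3 kt
Leg 2: track=268.4°, groundspeed=189.6 kt
Leg 3: track=102.2°, groundspeed=213.5 kt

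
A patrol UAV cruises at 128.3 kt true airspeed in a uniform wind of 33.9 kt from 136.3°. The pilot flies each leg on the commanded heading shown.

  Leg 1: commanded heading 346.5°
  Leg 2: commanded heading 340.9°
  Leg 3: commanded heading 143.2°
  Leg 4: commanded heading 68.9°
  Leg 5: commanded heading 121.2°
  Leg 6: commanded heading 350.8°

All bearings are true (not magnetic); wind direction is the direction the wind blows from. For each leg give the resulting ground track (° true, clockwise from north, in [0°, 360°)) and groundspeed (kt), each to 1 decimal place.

Leg 1: heading 346.5°; drift -6.2° → track 340.3°, groundspeed 158.5 kt
Leg 2: heading 340.9°; drift -5.1° → track 335.8°, groundspeed 159.7 kt
Leg 3: heading 143.2°; drift +2.5° → track 145.7°, groundspeed 94.7 kt
Leg 4: heading 68.9°; drift -15.2° → track 53.7°, groundspeed 119.4 kt
Leg 5: heading 121.2°; drift -5.3° → track 115.9°, groundspeed 96.0 kt
Leg 6: heading 350.8°; drift -7.0° → track 343.8°, groundspeed 157.4 kt

Leg 1: track=340.3°, groundspeed=158.5 kt
Leg 2: track=335.8°, groundspeed=159.7 kt
Leg 3: track=145.7°, groundspeed=94.7 kt
Leg 4: track=53.7°, groundspeed=119.4 kt
Leg 5: track=115.9°, groundspeed=96.0 kt
Leg 6: track=343.8°, groundspeed=157.4 kt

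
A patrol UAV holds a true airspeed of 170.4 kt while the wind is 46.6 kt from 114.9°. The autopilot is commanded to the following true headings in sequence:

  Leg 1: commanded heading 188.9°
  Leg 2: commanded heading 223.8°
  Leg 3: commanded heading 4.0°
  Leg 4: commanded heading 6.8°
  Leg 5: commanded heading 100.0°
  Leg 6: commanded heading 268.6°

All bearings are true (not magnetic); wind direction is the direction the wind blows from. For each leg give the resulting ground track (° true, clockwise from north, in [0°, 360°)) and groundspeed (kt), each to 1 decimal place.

Leg 1: heading 188.9°; drift +15.9° → track 204.8°, groundspeed 163.8 kt
Leg 2: heading 223.8°; drift +13.4° → track 237.2°, groundspeed 190.7 kt
Leg 3: heading 4.0°; drift -13.1° → track 350.9°, groundspeed 192.0 kt
Leg 4: heading 6.8°; drift -13.5° → track 353.3°, groundspeed 190.1 kt
Leg 5: heading 100.0°; drift -5.5° → track 94.5°, groundspeed 125.9 kt
Leg 6: heading 268.6°; drift +5.6° → track 274.2°, groundspeed 213.2 kt

Leg 1: track=204.8°, groundspeed=163.8 kt
Leg 2: track=237.2°, groundspeed=190.7 kt
Leg 3: track=350.9°, groundspeed=192.0 kt
Leg 4: track=353.3°, groundspeed=190.1 kt
Leg 5: track=94.5°, groundspeed=125.9 kt
Leg 6: track=274.2°, groundspeed=213.2 kt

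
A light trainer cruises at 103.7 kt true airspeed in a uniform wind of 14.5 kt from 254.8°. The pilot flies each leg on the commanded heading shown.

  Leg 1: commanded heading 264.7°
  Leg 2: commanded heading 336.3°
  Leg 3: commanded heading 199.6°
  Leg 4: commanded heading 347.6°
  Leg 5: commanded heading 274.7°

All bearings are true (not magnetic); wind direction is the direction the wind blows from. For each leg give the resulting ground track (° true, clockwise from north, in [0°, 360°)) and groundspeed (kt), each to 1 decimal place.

Leg 1: heading 264.7°; drift +1.6° → track 266.3°, groundspeed 89.5 kt
Leg 2: heading 336.3°; drift +8.0° → track 344.3°, groundspeed 102.6 kt
Leg 3: heading 199.6°; drift -7.1° → track 192.5°, groundspeed 96.2 kt
Leg 4: heading 347.6°; drift +7.9° → track 355.5°, groundspeed 105.4 kt
Leg 5: heading 274.7°; drift +3.1° → track 277.8°, groundspeed 90.2 kt

Leg 1: track=266.3°, groundspeed=89.5 kt
Leg 2: track=344.3°, groundspeed=102.6 kt
Leg 3: track=192.5°, groundspeed=96.2 kt
Leg 4: track=355.5°, groundspeed=105.4 kt
Leg 5: track=277.8°, groundspeed=90.2 kt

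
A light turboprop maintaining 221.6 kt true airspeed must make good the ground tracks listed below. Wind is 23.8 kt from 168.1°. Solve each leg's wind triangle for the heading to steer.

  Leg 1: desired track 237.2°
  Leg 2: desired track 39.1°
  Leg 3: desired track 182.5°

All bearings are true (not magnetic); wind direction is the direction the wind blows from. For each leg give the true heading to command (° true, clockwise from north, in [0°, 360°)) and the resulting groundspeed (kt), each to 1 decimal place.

Leg 1: desired track 237.2°; wind correction -5.8° → command heading 231.4°, groundspeed 212.0 kt
Leg 2: desired track 39.1°; wind correction +4.8° → command heading 43.9°, groundspeed 235.8 kt
Leg 3: desired track 182.5°; wind correction -1.5° → command heading 181.0°, groundspeed 198.5 kt

Leg 1: heading=231.4°, groundspeed=212.0 kt
Leg 2: heading=43.9°, groundspeed=235.8 kt
Leg 3: heading=181.0°, groundspeed=198.5 kt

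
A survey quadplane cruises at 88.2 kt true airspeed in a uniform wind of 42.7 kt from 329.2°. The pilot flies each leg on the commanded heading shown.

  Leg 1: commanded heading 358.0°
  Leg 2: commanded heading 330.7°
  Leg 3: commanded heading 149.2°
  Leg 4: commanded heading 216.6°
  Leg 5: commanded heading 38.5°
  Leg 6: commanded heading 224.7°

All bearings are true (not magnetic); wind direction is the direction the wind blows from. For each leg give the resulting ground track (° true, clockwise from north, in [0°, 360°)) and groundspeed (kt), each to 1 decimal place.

Leg 1: track=20.1°, groundspeed=54.8 kt
Leg 2: track=332.1°, groundspeed=45.5 kt
Leg 3: track=149.2°, groundspeed=130.9 kt
Leg 4: track=196.0°, groundspeed=111.8 kt
Leg 5: track=67.2°, groundspeed=83.3 kt
Leg 6: track=202.0°, groundspeed=107.2 kt

Leg 1: heading 358.0°; drift +22.1° → track 20.1°, groundspeed 54.8 kt
Leg 2: heading 330.7°; drift +1.4° → track 332.1°, groundspeed 45.5 kt
Leg 3: heading 149.2°; drift +0.0° → track 149.2°, groundspeed 130.9 kt
Leg 4: heading 216.6°; drift -20.6° → track 196.0°, groundspeed 111.8 kt
Leg 5: heading 38.5°; drift +28.7° → track 67.2°, groundspeed 83.3 kt
Leg 6: heading 224.7°; drift -22.7° → track 202.0°, groundspeed 107.2 kt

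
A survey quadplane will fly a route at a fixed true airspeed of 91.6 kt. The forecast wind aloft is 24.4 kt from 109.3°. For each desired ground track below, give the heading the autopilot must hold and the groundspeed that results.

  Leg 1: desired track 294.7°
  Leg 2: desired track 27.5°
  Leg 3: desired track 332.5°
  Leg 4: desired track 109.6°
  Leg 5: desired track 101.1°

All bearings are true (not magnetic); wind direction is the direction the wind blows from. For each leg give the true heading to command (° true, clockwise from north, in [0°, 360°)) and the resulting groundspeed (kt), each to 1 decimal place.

Leg 1: desired track 294.7°; wind correction +1.4° → command heading 296.1°, groundspeed 115.9 kt
Leg 2: desired track 27.5°; wind correction +15.3° → command heading 42.8°, groundspeed 84.9 kt
Leg 3: desired track 332.5°; wind correction +10.5° → command heading 343.0°, groundspeed 107.9 kt
Leg 4: desired track 109.6°; wind correction -0.1° → command heading 109.5°, groundspeed 67.2 kt
Leg 5: desired track 101.1°; wind correction +2.2° → command heading 103.3°, groundspeed 67.4 kt

Leg 1: heading=296.1°, groundspeed=115.9 kt
Leg 2: heading=42.8°, groundspeed=84.9 kt
Leg 3: heading=343.0°, groundspeed=107.9 kt
Leg 4: heading=109.5°, groundspeed=67.2 kt
Leg 5: heading=103.3°, groundspeed=67.4 kt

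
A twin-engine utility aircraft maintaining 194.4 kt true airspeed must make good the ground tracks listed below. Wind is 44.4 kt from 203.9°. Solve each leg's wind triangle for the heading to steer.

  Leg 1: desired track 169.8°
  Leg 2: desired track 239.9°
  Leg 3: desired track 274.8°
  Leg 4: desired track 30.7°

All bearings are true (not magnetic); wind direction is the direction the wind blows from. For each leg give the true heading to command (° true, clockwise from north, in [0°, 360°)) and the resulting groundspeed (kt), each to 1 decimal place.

Leg 1: desired track 169.8°; wind correction +7.4° → command heading 177.2°, groundspeed 156.0 kt
Leg 2: desired track 239.9°; wind correction -7.7° → command heading 232.2°, groundspeed 156.7 kt
Leg 3: desired track 274.8°; wind correction -12.5° → command heading 262.3°, groundspeed 175.3 kt
Leg 4: desired track 30.7°; wind correction +1.5° → command heading 32.2°, groundspeed 238.4 kt

Leg 1: heading=177.2°, groundspeed=156.0 kt
Leg 2: heading=232.2°, groundspeed=156.7 kt
Leg 3: heading=262.3°, groundspeed=175.3 kt
Leg 4: heading=32.2°, groundspeed=238.4 kt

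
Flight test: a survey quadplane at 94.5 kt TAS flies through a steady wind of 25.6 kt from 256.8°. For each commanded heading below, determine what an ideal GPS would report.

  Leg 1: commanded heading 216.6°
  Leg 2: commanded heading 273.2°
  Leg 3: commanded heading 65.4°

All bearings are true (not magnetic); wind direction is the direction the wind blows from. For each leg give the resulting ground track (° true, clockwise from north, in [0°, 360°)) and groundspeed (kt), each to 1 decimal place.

Leg 1: track=204.2°, groundspeed=76.7 kt
Leg 2: track=279.1°, groundspeed=70.3 kt
Leg 3: track=67.8°, groundspeed=119.7 kt

Leg 1: heading 216.6°; drift -12.4° → track 204.2°, groundspeed 76.7 kt
Leg 2: heading 273.2°; drift +5.9° → track 279.1°, groundspeed 70.3 kt
Leg 3: heading 65.4°; drift +2.4° → track 67.8°, groundspeed 119.7 kt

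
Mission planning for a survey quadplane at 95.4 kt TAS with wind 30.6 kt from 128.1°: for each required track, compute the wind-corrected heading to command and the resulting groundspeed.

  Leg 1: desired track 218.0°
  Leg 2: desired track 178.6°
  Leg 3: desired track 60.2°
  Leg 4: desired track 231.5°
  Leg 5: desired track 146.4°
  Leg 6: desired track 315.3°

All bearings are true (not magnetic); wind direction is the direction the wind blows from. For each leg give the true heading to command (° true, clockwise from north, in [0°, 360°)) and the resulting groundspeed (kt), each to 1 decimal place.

Leg 1: desired track 218.0°; wind correction -18.7° → command heading 199.3°, groundspeed 90.3 kt
Leg 2: desired track 178.6°; wind correction -14.3° → command heading 164.3°, groundspeed 73.0 kt
Leg 3: desired track 60.2°; wind correction +17.3° → command heading 77.5°, groundspeed 79.6 kt
Leg 4: desired track 231.5°; wind correction -18.2° → command heading 213.3°, groundspeed 97.7 kt
Leg 5: desired track 146.4°; wind correction -5.8° → command heading 140.6°, groundspeed 65.9 kt
Leg 6: desired track 315.3°; wind correction +2.3° → command heading 317.6°, groundspeed 125.7 kt

Leg 1: heading=199.3°, groundspeed=90.3 kt
Leg 2: heading=164.3°, groundspeed=73.0 kt
Leg 3: heading=77.5°, groundspeed=79.6 kt
Leg 4: heading=213.3°, groundspeed=97.7 kt
Leg 5: heading=140.6°, groundspeed=65.9 kt
Leg 6: heading=317.6°, groundspeed=125.7 kt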